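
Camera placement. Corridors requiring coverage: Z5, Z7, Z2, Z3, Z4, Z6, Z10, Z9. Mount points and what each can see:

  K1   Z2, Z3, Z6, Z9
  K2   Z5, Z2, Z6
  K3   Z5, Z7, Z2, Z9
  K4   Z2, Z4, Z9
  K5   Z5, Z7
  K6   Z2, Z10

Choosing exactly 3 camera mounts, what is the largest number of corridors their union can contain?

Choosing K1, K3, K4 covers {Z5, Z7, Z2, Z3, Z4, Z6, Z9} — 7 corridors.
No choice of 3 camera mounts does better; here Z10 is left uncovered.

7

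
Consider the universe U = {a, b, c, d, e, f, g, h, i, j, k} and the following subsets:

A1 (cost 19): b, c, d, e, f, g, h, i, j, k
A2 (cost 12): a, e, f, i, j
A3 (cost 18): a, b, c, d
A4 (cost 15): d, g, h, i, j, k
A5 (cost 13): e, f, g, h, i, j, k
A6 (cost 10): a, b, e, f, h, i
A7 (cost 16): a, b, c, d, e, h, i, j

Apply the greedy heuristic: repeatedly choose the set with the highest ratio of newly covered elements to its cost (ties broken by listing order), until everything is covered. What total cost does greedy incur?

41

Pick 1: A6 adds 6 new (a, b, e, f, h, i) at cost 10 (ratio 6/10).
Pick 2: A4 adds 4 new (d, g, j, k) at cost 15 (ratio 4/15).
Pick 3: A7 adds 1 new (c) at cost 16 (ratio 1/16).
Greedy total cost: 10 + 15 + 16 = 41. (The true optimum is 29, so greedy overshoots here.)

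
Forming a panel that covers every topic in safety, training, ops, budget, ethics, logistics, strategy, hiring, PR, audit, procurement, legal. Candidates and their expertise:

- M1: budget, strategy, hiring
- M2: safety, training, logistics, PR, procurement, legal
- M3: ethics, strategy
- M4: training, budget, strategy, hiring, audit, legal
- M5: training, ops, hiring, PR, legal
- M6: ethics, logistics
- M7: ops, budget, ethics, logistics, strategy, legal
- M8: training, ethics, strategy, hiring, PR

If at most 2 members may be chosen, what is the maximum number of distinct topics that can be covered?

Choosing M2, M4 covers {safety, training, budget, logistics, strategy, hiring, PR, audit, procurement, legal} — 10 topics.
No choice of 2 members does better; here ops, ethics are left uncovered.

10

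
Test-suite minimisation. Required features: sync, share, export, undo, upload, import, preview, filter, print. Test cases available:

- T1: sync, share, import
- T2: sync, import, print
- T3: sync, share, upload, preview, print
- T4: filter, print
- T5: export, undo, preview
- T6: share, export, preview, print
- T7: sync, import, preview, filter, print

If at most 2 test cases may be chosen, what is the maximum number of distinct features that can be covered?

Choosing T3, T5 covers {sync, share, export, undo, upload, preview, print} — 7 features.
No choice of 2 test cases does better; here import, filter are left uncovered.

7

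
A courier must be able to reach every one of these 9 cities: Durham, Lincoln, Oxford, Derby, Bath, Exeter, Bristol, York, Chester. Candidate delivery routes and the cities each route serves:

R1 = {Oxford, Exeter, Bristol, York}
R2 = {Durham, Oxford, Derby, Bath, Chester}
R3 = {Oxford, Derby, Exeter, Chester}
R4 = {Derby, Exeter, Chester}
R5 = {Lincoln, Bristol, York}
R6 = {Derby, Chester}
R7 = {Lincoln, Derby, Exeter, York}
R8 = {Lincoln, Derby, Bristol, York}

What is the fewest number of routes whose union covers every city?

R1, R2, R5 together cover {Durham, Lincoln, Oxford, Derby, Bath, Exeter, Bristol, York, Chester} — every city.
No 2 of the 8 routes cover everything (all 28 pairs fall short), so 3 is minimum.

3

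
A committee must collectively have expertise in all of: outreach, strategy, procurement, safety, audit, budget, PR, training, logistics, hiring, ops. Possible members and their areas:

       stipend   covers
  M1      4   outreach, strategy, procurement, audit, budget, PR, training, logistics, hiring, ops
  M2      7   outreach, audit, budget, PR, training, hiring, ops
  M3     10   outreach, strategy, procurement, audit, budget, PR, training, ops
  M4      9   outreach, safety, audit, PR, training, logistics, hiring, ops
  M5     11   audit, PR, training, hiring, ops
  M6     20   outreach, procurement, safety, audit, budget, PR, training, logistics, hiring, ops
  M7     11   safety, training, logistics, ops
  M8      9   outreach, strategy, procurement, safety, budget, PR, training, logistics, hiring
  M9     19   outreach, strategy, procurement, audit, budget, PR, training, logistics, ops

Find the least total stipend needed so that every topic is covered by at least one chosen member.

M1, M4 cover every topic at stipend 4 + 9 = 13.
Any cover uses at least 2 members; among all covering selections none totals below 13.

13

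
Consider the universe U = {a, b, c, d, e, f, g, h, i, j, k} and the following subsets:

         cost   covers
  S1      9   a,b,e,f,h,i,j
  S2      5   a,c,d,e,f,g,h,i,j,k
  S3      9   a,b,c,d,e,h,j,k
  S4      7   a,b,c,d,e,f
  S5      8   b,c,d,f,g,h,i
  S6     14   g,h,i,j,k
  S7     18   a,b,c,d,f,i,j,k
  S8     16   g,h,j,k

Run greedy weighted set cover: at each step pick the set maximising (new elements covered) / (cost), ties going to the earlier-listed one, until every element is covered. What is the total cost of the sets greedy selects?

Pick 1: S2 adds 10 new (a, c, d, e, f, g, h, i, j, k) at cost 5 (ratio 10/5).
Pick 2: S4 adds 1 new (b) at cost 7 (ratio 1/7).
Greedy total cost: 5 + 7 = 12.

12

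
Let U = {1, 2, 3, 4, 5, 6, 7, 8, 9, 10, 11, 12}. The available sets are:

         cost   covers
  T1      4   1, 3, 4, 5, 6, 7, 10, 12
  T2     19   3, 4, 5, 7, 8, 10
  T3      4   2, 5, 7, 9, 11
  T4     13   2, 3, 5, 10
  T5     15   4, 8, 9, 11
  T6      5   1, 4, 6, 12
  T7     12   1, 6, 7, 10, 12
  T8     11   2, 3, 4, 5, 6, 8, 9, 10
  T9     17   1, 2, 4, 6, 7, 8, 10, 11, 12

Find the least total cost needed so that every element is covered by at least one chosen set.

19

T1, T3, T8 cover every element at cost 4 + 4 + 11 = 19.
Any cover uses at least 2 sets; among all covering selections none totals below 19.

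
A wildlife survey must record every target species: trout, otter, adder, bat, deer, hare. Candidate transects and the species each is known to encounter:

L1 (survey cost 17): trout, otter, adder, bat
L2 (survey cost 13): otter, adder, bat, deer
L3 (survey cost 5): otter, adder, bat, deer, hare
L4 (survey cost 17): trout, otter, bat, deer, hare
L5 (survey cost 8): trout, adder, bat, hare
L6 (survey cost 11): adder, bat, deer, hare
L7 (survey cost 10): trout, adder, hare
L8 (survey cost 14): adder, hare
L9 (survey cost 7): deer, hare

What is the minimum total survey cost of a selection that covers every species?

13

L3, L5 cover every species at survey cost 5 + 8 = 13.
Any cover uses at least 2 transects; among all covering selections none totals below 13.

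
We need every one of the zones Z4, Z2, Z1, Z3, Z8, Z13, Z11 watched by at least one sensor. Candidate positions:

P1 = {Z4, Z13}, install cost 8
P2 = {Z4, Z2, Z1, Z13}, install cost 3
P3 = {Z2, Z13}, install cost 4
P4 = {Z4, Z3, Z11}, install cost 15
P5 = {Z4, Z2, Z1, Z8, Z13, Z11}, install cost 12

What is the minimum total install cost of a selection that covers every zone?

27

P4, P5 cover every zone at install cost 15 + 12 = 27.
Any cover uses at least 2 sensor positions; among all covering selections none totals below 27.
Greedy by coverage-per-install cost would pick P2, P5, P4 for 30 — worse than the optimum 27.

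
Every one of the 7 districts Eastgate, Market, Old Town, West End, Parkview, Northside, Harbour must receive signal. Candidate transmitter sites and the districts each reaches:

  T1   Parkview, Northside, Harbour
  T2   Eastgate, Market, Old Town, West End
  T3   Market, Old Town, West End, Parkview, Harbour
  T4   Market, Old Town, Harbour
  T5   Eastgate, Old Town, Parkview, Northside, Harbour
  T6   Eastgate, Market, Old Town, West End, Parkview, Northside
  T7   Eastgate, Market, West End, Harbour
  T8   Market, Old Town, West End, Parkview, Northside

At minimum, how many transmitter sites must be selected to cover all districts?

2

T1, T2 together cover {Eastgate, Market, Old Town, West End, Parkview, Northside, Harbour} — every district.
No single transmitter site contains all 7 districts, so 2 is optimal.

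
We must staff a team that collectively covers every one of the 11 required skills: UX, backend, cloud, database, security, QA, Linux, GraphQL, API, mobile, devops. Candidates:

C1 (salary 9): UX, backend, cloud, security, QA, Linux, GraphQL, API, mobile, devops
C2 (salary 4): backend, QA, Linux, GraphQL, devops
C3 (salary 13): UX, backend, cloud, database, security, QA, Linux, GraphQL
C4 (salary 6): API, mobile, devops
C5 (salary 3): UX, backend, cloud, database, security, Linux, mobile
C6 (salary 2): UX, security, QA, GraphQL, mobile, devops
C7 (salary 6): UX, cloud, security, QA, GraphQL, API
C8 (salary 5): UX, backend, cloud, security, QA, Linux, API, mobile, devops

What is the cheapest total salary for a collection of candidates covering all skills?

10

C5, C6, C8 cover every skill at salary 3 + 2 + 5 = 10.
Any cover uses at least 2 candidates; among all covering selections none totals below 10.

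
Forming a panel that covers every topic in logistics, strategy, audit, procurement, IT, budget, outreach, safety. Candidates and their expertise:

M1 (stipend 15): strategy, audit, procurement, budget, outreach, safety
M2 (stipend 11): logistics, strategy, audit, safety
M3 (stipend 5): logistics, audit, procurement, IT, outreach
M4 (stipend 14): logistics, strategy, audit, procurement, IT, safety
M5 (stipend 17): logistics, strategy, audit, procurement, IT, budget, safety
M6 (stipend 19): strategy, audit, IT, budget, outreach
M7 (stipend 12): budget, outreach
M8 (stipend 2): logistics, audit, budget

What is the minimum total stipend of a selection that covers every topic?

18

M2, M3, M8 cover every topic at stipend 11 + 5 + 2 = 18.
Any cover uses at least 2 members; among all covering selections none totals below 18.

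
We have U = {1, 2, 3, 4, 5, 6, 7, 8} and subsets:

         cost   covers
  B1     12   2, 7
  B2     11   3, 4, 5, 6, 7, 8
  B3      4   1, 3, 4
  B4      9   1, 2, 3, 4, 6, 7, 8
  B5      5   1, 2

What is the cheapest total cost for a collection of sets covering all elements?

B2, B5 cover every element at cost 11 + 5 = 16.
Any cover uses at least 2 sets; among all covering selections none totals below 16.
Greedy by coverage-per-cost would pick B4, B2 for 20 — worse than the optimum 16.

16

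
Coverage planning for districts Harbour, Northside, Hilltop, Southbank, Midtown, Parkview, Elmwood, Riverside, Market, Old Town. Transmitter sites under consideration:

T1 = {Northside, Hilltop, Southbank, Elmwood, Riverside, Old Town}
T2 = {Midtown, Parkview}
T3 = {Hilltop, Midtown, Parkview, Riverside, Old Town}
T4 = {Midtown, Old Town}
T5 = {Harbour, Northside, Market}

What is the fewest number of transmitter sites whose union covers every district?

3

T1, T2, T5 together cover {Harbour, Northside, Hilltop, Southbank, Midtown, Parkview, Elmwood, Riverside, Market, Old Town} — every district.
No 2 of the 5 transmitter sites cover everything (all 10 pairs fall short), so 3 is minimum.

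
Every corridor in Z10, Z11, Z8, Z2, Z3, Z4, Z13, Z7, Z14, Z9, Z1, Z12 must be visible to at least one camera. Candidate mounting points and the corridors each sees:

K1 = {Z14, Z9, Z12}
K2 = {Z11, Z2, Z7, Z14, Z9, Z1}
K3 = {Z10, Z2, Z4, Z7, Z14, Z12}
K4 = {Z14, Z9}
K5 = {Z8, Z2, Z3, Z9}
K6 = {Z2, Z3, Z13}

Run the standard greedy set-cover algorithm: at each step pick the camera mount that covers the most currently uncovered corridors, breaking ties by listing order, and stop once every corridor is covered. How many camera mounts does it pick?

4

Pick 1: K2 covers 6 new corridors (Z11, Z2, Z7, Z14, Z9, Z1).
Pick 2: K3 covers 3 new corridors (Z10, Z4, Z12).
Pick 3: K5 covers 2 new corridors (Z8, Z3).
Pick 4: K6 covers 1 new corridors (Z13).
Greedy uses 4 camera mounts.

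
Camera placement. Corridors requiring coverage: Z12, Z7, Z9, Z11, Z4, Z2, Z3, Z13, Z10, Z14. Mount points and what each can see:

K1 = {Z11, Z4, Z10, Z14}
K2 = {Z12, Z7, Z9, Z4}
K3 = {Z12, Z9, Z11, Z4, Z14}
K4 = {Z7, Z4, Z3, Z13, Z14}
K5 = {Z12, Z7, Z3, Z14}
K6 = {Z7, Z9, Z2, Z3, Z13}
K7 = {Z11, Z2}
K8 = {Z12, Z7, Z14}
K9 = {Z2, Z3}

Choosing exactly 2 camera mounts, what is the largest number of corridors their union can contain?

Choosing K1, K6 covers {Z7, Z9, Z11, Z4, Z2, Z3, Z13, Z10, Z14} — 9 corridors.
No choice of 2 camera mounts does better; here Z12 is left uncovered.

9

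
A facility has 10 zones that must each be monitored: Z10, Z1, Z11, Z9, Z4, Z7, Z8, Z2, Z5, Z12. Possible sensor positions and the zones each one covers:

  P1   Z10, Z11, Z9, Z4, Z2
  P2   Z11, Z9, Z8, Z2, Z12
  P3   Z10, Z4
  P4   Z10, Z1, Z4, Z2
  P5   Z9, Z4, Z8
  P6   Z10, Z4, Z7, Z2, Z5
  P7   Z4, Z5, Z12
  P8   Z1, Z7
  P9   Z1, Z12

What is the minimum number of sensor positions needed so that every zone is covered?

3

P2, P4, P6 together cover {Z10, Z1, Z11, Z9, Z4, Z7, Z8, Z2, Z5, Z12} — every zone.
No 2 of the 9 sensor positions cover everything (all 36 pairs fall short), so 3 is minimum.
Greedy (largest uncovered first) would take P1, P2, P6, P4 — 4 sensor positions — but 3 suffice.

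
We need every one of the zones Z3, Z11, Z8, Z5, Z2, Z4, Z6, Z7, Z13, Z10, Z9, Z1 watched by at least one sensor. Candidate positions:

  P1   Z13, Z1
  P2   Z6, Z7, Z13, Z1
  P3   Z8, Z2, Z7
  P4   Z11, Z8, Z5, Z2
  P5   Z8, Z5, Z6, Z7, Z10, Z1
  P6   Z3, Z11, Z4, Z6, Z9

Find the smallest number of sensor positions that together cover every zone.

4

P1, P3, P5, P6 together cover {Z3, Z11, Z8, Z5, Z2, Z4, Z6, Z7, Z13, Z10, Z9, Z1} — every zone.
No 3 of the 6 sensor positions cover everything (all 20 triples fall short), so 4 is minimum.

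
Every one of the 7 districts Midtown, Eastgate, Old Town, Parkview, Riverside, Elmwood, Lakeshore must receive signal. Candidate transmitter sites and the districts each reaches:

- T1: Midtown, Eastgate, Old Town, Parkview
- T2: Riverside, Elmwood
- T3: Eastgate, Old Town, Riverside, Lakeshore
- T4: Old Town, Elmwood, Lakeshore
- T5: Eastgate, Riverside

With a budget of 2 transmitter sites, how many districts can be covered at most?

Choosing T1, T2 covers {Midtown, Eastgate, Old Town, Parkview, Riverside, Elmwood} — 6 districts.
No choice of 2 transmitter sites does better; here Lakeshore is left uncovered.

6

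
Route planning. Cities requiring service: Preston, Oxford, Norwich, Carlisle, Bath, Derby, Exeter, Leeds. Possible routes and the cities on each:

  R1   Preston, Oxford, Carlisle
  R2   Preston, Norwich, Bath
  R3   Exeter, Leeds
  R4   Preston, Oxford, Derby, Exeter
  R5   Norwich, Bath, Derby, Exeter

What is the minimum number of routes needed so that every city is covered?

R1, R3, R5 together cover {Preston, Oxford, Norwich, Carlisle, Bath, Derby, Exeter, Leeds} — every city.
No 2 of the 5 routes cover everything (all 10 pairs fall short), so 3 is minimum.

3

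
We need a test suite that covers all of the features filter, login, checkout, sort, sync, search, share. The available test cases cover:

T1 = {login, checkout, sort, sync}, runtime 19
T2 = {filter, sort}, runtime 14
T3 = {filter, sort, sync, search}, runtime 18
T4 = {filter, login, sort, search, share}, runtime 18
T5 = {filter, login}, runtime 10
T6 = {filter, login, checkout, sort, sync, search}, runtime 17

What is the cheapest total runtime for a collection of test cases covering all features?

35

T4, T6 cover every feature at runtime 18 + 17 = 35.
Any cover uses at least 2 test cases; among all covering selections none totals below 35.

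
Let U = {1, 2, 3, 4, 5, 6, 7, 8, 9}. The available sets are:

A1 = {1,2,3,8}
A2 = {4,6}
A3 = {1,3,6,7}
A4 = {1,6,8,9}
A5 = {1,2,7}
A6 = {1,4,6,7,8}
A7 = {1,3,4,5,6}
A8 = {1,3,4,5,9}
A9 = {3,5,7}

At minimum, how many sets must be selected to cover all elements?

A1, A3, A8 together cover {1, 2, 3, 4, 5, 6, 7, 8, 9} — every element.
No 2 of the 9 sets cover everything (all 36 pairs fall short), so 3 is minimum.

3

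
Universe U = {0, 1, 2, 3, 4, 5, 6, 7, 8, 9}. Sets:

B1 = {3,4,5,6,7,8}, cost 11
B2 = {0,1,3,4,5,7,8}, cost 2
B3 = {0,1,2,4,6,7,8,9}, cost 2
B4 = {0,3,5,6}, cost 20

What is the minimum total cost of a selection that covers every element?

4

B2, B3 cover every element at cost 2 + 2 = 4.
Any cover uses at least 2 sets; among all covering selections none totals below 4.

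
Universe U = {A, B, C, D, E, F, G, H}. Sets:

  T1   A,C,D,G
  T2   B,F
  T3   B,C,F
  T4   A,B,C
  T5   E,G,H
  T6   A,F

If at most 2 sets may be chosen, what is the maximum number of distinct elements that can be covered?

6

Choosing T1, T2 covers {A, B, C, D, F, G} — 6 elements.
No choice of 2 sets does better; here E, H are left uncovered.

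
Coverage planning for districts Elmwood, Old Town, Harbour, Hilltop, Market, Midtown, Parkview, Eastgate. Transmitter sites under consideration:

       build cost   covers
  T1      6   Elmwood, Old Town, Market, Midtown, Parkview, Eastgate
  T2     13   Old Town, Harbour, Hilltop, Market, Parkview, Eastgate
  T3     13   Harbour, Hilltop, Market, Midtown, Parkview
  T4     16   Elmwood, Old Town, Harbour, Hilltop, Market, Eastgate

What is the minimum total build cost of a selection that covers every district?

19

T1, T2 cover every district at build cost 6 + 13 = 19.
Any cover uses at least 2 transmitter sites; among all covering selections none totals below 19.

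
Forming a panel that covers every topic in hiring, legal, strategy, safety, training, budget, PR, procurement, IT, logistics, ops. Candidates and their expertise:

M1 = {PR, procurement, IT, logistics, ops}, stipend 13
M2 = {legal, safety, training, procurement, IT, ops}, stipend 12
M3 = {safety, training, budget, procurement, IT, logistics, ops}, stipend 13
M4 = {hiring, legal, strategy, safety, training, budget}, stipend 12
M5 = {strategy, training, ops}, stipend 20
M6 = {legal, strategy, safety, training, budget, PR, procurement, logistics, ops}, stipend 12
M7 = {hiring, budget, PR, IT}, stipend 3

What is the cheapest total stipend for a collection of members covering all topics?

15

M6, M7 cover every topic at stipend 12 + 3 = 15.
Any cover uses at least 2 members; among all covering selections none totals below 15.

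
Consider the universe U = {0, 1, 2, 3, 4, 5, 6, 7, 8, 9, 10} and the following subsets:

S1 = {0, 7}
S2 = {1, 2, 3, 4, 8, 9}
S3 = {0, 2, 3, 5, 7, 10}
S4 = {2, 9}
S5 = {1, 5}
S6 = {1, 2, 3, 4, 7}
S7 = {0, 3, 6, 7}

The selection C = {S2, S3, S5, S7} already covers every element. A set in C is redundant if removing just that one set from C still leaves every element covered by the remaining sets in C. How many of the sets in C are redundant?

Drop S2: 4, 8, 9 uncovered — not redundant.
Drop S3: 10 uncovered — not redundant.
Drop S5: the rest still cover every element — redundant.
Drop S7: 6 uncovered — not redundant.
1 redundant: S5.

1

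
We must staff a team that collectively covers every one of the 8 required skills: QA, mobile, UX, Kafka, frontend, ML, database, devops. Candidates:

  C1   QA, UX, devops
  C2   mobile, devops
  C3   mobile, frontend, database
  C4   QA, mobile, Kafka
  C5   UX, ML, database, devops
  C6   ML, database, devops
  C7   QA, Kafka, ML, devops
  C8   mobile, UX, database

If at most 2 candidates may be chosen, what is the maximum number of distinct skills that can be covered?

Choosing C3, C7 covers {QA, mobile, Kafka, frontend, ML, database, devops} — 7 skills.
No choice of 2 candidates does better; here UX is left uncovered.

7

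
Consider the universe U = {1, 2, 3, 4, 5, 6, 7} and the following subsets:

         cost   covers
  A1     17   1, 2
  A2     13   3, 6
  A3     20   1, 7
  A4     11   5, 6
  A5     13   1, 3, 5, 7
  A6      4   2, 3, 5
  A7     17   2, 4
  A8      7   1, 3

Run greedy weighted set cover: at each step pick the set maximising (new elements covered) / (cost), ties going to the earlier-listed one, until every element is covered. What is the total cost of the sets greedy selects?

Pick 1: A6 adds 3 new (2, 3, 5) at cost 4 (ratio 3/4).
Pick 2: A5 adds 2 new (1, 7) at cost 13 (ratio 2/13).
Pick 3: A4 adds 1 new (6) at cost 11 (ratio 1/11).
Pick 4: A7 adds 1 new (4) at cost 17 (ratio 1/17).
Greedy total cost: 4 + 13 + 11 + 17 = 45. (The true optimum is 41, so greedy overshoots here.)

45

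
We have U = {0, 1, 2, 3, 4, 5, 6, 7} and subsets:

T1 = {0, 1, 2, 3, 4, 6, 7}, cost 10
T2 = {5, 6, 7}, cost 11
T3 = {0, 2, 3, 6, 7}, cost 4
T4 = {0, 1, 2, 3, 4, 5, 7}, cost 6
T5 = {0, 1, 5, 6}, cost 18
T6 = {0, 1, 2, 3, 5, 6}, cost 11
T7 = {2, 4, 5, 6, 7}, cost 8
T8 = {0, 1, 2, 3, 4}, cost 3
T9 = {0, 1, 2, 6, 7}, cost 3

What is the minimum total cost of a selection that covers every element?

T4, T9 cover every element at cost 6 + 3 = 9.
Any cover uses at least 2 sets; among all covering selections none totals below 9.

9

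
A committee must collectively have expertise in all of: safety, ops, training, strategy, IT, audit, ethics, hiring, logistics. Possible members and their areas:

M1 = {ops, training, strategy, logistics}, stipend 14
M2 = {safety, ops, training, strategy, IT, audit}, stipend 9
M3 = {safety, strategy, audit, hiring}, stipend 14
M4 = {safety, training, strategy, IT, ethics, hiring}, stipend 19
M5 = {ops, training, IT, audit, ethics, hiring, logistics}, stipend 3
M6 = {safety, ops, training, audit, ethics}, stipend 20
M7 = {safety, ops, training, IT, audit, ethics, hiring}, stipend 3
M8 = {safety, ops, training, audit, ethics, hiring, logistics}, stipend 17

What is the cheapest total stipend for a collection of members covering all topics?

12

M2, M5 cover every topic at stipend 9 + 3 = 12.
Any cover uses at least 2 members; among all covering selections none totals below 12.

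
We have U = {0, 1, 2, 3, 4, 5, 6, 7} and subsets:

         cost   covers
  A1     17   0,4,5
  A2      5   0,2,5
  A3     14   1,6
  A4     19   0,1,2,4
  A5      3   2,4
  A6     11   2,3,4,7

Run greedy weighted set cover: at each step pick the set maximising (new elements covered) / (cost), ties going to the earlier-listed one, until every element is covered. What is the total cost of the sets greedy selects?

Pick 1: A5 adds 2 new (2, 4) at cost 3 (ratio 2/3).
Pick 2: A2 adds 2 new (0, 5) at cost 5 (ratio 2/5).
Pick 3: A6 adds 2 new (3, 7) at cost 11 (ratio 2/11).
Pick 4: A3 adds 2 new (1, 6) at cost 14 (ratio 2/14).
Greedy total cost: 3 + 5 + 11 + 14 = 33. (The true optimum is 30, so greedy overshoots here.)

33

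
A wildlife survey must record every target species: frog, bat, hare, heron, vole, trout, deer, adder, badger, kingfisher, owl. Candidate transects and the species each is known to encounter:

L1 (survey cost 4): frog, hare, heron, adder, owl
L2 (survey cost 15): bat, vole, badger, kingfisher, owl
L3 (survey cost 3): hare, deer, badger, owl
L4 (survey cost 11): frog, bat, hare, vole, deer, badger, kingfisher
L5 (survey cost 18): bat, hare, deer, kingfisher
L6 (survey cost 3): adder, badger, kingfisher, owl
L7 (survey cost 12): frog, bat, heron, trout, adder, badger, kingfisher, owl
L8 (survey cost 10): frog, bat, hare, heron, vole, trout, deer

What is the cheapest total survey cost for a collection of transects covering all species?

L6, L8 cover every species at survey cost 3 + 10 = 13.
Any cover uses at least 2 transects; among all covering selections none totals below 13.

13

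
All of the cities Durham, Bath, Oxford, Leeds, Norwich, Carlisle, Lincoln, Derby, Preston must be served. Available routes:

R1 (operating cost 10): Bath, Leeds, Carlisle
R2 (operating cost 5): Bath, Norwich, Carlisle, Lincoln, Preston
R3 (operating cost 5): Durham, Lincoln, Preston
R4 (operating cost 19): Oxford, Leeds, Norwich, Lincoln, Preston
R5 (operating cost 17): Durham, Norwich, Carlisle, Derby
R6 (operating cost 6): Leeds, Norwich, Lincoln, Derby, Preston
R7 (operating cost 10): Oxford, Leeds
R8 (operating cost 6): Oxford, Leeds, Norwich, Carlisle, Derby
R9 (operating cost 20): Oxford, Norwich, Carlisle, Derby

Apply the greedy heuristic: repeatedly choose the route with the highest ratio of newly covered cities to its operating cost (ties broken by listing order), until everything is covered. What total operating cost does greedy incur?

16

Pick 1: R2 adds 5 new (Bath, Norwich, Carlisle, Lincoln, Preston) at operating cost 5 (ratio 5/5).
Pick 2: R8 adds 3 new (Oxford, Leeds, Derby) at operating cost 6 (ratio 3/6).
Pick 3: R3 adds 1 new (Durham) at operating cost 5 (ratio 1/5).
Greedy total operating cost: 5 + 6 + 5 = 16.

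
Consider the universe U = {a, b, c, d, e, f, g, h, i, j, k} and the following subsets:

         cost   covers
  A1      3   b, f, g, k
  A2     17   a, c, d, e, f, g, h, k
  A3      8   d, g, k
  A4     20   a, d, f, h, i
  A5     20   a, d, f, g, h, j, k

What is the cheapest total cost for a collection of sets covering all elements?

A1, A2, A4, A5 cover every element at cost 3 + 17 + 20 + 20 = 60.
Any cover uses at least 4 sets; among all covering selections none totals below 60.

60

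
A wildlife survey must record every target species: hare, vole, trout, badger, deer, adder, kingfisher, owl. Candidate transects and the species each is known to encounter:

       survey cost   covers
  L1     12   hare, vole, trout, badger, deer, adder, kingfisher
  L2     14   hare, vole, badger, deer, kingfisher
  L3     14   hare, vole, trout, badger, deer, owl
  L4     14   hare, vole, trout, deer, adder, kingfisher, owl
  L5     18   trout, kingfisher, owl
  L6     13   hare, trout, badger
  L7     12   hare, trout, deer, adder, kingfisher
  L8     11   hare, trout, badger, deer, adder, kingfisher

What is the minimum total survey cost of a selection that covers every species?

L3, L8 cover every species at survey cost 14 + 11 = 25.
Any cover uses at least 2 transects; among all covering selections none totals below 25.

25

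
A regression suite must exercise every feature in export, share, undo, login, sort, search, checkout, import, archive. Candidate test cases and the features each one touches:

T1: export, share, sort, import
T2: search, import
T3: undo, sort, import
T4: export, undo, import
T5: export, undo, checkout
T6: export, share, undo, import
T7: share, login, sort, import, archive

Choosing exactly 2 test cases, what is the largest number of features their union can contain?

Choosing T5, T7 covers {export, share, undo, login, sort, checkout, import, archive} — 8 features.
No choice of 2 test cases does better; here search is left uncovered.

8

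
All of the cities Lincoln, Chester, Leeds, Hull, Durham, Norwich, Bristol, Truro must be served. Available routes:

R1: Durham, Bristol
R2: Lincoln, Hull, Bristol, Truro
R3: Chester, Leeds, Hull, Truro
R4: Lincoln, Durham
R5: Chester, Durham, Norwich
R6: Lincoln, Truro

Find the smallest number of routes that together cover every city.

3

R2, R3, R5 together cover {Lincoln, Chester, Leeds, Hull, Durham, Norwich, Bristol, Truro} — every city.
No 2 of the 6 routes cover everything (all 15 pairs fall short), so 3 is minimum.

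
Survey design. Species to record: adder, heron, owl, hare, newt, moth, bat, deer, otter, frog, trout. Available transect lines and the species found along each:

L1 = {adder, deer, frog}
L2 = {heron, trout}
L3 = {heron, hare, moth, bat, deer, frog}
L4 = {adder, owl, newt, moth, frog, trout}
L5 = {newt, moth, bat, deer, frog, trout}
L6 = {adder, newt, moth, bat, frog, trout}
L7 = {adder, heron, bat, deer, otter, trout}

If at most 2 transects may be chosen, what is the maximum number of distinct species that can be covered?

Choosing L3, L4 covers {adder, heron, owl, hare, newt, moth, bat, deer, frog, trout} — 10 species.
No choice of 2 transects does better; here otter is left uncovered.

10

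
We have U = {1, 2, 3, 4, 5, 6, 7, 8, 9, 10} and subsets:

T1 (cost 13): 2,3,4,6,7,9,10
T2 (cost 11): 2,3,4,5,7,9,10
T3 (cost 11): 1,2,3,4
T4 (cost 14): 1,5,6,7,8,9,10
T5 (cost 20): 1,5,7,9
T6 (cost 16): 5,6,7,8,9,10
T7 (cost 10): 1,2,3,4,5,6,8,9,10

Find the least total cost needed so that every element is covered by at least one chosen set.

T2, T7 cover every element at cost 11 + 10 = 21.
Any cover uses at least 2 sets; among all covering selections none totals below 21.

21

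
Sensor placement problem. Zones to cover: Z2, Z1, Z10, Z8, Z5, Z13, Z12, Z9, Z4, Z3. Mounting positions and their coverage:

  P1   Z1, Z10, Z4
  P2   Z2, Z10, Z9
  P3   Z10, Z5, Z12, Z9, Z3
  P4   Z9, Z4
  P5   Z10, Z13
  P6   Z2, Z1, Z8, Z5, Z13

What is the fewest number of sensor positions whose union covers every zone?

P1, P3, P6 together cover {Z2, Z1, Z10, Z8, Z5, Z13, Z12, Z9, Z4, Z3} — every zone.
No 2 of the 6 sensor positions cover everything (all 15 pairs fall short), so 3 is minimum.

3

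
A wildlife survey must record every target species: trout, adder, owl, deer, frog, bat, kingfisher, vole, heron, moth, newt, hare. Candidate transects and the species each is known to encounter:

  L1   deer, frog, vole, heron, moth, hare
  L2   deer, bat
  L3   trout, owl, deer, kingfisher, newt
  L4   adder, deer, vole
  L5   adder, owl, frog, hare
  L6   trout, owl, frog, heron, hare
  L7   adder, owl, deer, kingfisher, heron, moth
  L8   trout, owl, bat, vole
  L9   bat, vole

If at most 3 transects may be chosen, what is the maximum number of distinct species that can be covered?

Choosing L1, L2, L3 covers {trout, owl, deer, frog, bat, kingfisher, vole, heron, moth, newt, hare} — 11 species.
No choice of 3 transects does better; here adder is left uncovered.

11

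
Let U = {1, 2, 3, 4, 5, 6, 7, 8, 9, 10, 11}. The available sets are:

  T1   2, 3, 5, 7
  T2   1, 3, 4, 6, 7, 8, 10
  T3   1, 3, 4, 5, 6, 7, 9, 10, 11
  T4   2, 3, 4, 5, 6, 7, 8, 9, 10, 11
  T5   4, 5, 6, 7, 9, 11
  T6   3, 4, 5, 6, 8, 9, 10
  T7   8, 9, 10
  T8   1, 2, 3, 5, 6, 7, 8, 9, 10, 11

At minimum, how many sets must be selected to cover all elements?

T2, T4 together cover {1, 2, 3, 4, 5, 6, 7, 8, 9, 10, 11} — every element.
No single set contains all 11 elements, so 2 is optimal.

2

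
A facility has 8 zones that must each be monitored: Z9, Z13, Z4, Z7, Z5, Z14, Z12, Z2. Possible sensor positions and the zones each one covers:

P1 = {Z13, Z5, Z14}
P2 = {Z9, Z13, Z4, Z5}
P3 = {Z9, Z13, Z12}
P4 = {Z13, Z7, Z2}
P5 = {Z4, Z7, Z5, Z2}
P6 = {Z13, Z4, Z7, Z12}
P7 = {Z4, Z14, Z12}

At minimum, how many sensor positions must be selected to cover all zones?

3

P1, P3, P5 together cover {Z9, Z13, Z4, Z7, Z5, Z14, Z12, Z2} — every zone.
No 2 of the 7 sensor positions cover everything (all 21 pairs fall short), so 3 is minimum.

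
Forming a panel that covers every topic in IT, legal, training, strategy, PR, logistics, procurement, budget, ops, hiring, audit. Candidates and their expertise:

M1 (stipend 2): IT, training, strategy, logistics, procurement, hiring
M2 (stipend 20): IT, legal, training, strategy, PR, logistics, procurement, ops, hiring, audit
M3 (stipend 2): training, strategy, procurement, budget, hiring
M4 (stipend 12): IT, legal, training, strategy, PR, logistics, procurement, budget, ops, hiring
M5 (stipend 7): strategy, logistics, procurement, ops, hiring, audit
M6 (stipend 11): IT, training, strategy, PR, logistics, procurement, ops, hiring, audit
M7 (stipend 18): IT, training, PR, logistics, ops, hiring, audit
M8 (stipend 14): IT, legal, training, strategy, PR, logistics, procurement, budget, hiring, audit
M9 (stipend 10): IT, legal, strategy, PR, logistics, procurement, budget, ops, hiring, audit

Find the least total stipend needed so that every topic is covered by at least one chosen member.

M1, M9 cover every topic at stipend 2 + 10 = 12.
Any cover uses at least 2 members; among all covering selections none totals below 12.

12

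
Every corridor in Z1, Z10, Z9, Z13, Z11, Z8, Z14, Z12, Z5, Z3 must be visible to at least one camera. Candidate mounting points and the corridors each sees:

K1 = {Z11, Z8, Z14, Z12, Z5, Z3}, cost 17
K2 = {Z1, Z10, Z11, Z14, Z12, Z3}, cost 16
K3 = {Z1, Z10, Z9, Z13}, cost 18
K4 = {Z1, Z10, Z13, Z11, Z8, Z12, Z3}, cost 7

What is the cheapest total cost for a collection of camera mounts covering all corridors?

K1, K3 cover every corridor at cost 17 + 18 = 35.
Any cover uses at least 2 camera mounts; among all covering selections none totals below 35.
Greedy by coverage-per-cost would pick K4, K1, K3 for 42 — worse than the optimum 35.

35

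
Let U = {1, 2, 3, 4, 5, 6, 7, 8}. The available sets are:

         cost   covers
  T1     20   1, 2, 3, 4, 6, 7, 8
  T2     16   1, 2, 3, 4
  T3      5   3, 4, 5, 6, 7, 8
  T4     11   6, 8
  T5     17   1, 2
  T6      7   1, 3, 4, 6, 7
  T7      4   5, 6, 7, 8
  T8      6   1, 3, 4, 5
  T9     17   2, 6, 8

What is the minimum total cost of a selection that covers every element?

20

T2, T7 cover every element at cost 16 + 4 = 20.
Any cover uses at least 2 sets; among all covering selections none totals below 20.
Greedy by coverage-per-cost would pick T3, T8, T2 for 27 — worse than the optimum 20.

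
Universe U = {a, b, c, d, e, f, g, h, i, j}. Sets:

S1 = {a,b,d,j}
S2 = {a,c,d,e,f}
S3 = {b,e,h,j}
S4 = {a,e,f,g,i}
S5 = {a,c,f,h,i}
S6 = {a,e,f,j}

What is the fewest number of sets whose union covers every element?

S1, S4, S5 together cover {a, b, c, d, e, f, g, h, i, j} — every element.
No 2 of the 6 sets cover everything (all 15 pairs fall short), so 3 is minimum.

3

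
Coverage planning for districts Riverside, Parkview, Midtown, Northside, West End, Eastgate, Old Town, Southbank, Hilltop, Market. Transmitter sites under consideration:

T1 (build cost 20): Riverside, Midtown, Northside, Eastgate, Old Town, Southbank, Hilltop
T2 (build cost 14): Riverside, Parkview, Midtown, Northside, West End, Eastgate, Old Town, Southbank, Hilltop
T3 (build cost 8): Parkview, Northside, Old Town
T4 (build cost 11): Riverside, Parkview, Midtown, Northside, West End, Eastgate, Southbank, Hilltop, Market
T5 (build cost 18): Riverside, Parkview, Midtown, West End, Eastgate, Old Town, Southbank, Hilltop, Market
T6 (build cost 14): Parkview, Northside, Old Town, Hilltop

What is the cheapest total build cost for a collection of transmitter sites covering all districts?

T3, T4 cover every district at build cost 8 + 11 = 19.
Any cover uses at least 2 transmitter sites; among all covering selections none totals below 19.

19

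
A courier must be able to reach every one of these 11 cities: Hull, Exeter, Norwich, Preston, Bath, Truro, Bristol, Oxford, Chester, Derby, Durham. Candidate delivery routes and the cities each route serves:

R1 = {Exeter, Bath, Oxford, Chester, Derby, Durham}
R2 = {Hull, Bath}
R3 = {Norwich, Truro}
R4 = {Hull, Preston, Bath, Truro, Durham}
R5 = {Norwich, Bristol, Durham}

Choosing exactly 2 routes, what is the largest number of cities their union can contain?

Choosing R1, R4 covers {Hull, Exeter, Preston, Bath, Truro, Oxford, Chester, Derby, Durham} — 9 cities.
No choice of 2 routes does better; here Norwich, Bristol are left uncovered.

9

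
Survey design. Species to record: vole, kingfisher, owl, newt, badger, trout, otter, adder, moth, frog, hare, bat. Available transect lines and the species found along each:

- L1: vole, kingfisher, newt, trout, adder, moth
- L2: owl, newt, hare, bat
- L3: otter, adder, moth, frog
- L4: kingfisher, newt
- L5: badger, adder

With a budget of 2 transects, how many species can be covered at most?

Choosing L1, L2 covers {vole, kingfisher, owl, newt, trout, adder, moth, hare, bat} — 9 species.
No choice of 2 transects does better; here badger, otter, frog are left uncovered.

9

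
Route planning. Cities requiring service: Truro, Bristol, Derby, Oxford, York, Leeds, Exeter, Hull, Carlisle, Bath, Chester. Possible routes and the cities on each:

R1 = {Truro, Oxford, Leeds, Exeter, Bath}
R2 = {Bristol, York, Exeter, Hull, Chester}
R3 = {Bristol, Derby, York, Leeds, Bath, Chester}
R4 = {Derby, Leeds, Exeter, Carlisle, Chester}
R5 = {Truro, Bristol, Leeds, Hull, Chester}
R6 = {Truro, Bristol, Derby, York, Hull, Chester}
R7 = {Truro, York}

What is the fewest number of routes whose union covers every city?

R1, R2, R4 together cover {Truro, Bristol, Derby, Oxford, York, Leeds, Exeter, Hull, Carlisle, Bath, Chester} — every city.
No 2 of the 7 routes cover everything (all 21 pairs fall short), so 3 is minimum.
Greedy (largest uncovered first) would take R3, R1, R2, R4 — 4 routes — but 3 suffice.

3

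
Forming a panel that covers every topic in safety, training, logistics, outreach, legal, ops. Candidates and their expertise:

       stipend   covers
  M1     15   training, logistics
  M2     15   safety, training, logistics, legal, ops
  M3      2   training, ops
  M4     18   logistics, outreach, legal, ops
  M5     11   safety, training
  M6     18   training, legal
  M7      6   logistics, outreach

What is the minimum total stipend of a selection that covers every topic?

M2, M7 cover every topic at stipend 15 + 6 = 21.
Any cover uses at least 2 members; among all covering selections none totals below 21.
Greedy by coverage-per-stipend would pick M3, M7, M2 for 23 — worse than the optimum 21.

21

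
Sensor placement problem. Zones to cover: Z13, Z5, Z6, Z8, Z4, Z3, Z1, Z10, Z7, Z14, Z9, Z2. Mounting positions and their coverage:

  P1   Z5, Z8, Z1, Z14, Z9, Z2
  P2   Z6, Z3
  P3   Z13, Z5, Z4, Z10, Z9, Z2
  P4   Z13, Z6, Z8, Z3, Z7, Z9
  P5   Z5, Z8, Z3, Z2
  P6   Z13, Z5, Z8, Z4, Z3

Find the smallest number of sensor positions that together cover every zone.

3

P1, P3, P4 together cover {Z13, Z5, Z6, Z8, Z4, Z3, Z1, Z10, Z7, Z14, Z9, Z2} — every zone.
No 2 of the 6 sensor positions cover everything (all 15 pairs fall short), so 3 is minimum.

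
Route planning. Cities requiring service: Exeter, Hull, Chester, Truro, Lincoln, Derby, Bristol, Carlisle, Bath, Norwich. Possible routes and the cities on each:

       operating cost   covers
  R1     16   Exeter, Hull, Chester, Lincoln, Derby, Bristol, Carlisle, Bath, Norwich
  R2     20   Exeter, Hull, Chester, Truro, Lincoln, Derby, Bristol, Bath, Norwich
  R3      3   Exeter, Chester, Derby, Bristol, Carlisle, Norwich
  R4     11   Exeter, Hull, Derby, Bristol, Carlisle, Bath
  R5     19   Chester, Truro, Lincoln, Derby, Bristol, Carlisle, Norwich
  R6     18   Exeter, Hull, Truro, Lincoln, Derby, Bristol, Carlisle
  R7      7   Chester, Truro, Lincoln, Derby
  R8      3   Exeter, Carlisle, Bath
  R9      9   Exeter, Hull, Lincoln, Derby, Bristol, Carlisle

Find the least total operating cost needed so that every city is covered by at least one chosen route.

21

R3, R4, R7 cover every city at operating cost 3 + 11 + 7 = 21.
Any cover uses at least 2 routes; among all covering selections none totals below 21.
Greedy by coverage-per-operating cost would pick R3, R8, R7, R9 for 22 — worse than the optimum 21.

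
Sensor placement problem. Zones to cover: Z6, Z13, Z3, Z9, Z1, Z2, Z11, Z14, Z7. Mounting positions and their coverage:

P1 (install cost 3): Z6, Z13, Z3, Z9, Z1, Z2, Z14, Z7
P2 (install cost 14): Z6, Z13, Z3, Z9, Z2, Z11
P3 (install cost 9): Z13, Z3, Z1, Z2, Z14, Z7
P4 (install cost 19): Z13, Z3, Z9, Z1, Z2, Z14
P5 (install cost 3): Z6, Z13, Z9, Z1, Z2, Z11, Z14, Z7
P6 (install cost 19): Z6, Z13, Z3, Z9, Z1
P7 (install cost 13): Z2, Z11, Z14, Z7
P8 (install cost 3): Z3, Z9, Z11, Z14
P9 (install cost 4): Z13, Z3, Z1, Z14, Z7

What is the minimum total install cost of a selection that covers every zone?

P1, P5 cover every zone at install cost 3 + 3 = 6.
Any cover uses at least 2 sensor positions; among all covering selections none totals below 6.

6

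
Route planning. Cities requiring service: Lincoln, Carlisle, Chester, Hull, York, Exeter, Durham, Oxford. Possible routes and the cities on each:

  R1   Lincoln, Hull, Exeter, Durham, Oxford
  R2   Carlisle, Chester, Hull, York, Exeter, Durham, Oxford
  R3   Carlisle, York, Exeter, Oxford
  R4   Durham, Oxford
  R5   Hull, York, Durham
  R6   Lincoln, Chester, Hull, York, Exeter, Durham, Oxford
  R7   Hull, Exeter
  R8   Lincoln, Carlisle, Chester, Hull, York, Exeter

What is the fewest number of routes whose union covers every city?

R1, R2 together cover {Lincoln, Carlisle, Chester, Hull, York, Exeter, Durham, Oxford} — every city.
No single route contains all 8 cities, so 2 is optimal.

2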